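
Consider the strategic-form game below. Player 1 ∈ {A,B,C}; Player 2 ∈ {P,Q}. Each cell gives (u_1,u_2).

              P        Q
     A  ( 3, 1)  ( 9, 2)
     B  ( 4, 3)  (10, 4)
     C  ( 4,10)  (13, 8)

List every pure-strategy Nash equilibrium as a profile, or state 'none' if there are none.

(A,P): not NE [P1→C gives 4>3; P2→Q gives 2>1]
(A,Q): not NE [P1→C gives 13>9]
(B,P): not NE [P2→Q gives 4>3]
(B,Q): not NE [P1→C gives 13>10]
(C,P): NE
(C,Q): not NE [P2→P gives 10>8]

Nash profiles: (C,P)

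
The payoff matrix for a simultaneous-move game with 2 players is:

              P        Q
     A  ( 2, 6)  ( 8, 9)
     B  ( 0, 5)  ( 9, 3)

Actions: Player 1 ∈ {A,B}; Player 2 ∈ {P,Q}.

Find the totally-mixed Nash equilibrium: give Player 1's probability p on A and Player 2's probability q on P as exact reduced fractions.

P1 indiff ⇒ q·2+(1-q)·8 = q·0+(1-q)·9 ⇒ q(2) = (1-q)(1) ⇒ q = 1/3
P2 indiff ⇒ p·6+(1-p)·5 = p·9+(1-p)·3 ⇒ p(-3) = (1-p)(-2) ⇒ p = 2/5

P1 mixes 2/5 on A; P2 mixes 1/3 on P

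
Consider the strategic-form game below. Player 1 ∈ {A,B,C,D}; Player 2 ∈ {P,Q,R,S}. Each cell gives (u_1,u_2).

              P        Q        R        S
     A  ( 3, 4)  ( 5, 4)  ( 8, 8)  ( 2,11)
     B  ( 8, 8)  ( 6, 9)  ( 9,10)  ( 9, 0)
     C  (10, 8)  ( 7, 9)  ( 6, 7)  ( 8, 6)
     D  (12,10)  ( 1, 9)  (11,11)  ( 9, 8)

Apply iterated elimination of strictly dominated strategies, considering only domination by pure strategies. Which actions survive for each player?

P1 drop A (B beats it: P:8>3 Q:6>5 R:9>8 S:9>2)
P2 drop S (P beats it: B:8>0 C:8>6 D:10>8)
P1→{B,C,D} P2→{P,Q,R}

IESDS → P1:{B,C,D} P2:{P,Q,R}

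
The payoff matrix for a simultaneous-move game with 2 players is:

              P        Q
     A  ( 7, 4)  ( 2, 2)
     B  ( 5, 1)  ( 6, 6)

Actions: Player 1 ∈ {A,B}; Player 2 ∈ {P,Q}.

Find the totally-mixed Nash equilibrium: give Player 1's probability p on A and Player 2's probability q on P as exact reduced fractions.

p=5/7, q=2/3

P1 indiff ⇒ q·7+(1-q)·2 = q·5+(1-q)·6 ⇒ q(2) = (1-q)(4) ⇒ q = 2/3
P2 indiff ⇒ p·4+(1-p)·1 = p·2+(1-p)·6 ⇒ p(2) = (1-p)(5) ⇒ p = 5/7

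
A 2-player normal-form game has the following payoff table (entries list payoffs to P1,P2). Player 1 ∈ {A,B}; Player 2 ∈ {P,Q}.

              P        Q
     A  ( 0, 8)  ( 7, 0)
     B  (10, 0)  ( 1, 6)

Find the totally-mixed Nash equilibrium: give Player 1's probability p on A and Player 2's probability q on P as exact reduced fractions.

P1 indiff ⇒ q·0+(1-q)·7 = q·10+(1-q)·1 ⇒ q(-10) = (1-q)(-6) ⇒ q = 3/8
P2 indiff ⇒ p·8+(1-p)·0 = p·0+(1-p)·6 ⇒ p(8) = (1-p)(6) ⇒ p = 3/7

(p,q) = (3/7, 3/8)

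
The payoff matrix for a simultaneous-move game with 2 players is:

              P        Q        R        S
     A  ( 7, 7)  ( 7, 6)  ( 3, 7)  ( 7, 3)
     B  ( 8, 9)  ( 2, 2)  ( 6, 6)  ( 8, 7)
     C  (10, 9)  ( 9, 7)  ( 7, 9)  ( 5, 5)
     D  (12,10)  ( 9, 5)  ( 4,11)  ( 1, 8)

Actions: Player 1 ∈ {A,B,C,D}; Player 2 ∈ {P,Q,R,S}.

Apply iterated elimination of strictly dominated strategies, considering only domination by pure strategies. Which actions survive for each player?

P2 drop Q (P beats it: A:7>6 B:9>2 C:9>7 D:10>5)
P1 drop A (B beats it: P:8>7 R:6>3 S:8>7)
P2 drop S (P beats it: B:9>7 C:9>5 D:10>8)
P1 drop B (C beats it: P:10>8 R:7>6)
P1→{C,D} P2→{P,R}

IESDS → P1:{C,D} P2:{P,R}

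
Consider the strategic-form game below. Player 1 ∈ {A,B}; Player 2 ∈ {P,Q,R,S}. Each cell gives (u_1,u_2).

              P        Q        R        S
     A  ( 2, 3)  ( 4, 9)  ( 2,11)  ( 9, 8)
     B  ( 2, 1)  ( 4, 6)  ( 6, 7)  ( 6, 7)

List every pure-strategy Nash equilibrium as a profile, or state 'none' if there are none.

Nash profiles: (B,R)

(A,P): not NE [P2→R gives 11>3]
(A,Q): not NE [P2→R gives 11>9]
(A,R): not NE [P1→B gives 6>2]
(A,S): not NE [P2→R gives 11>8]
(B,P): not NE [P2→S gives 7>1]
(B,Q): not NE [P2→S gives 7>6]
(B,R): NE
(B,S): not NE [P1→A gives 9>6]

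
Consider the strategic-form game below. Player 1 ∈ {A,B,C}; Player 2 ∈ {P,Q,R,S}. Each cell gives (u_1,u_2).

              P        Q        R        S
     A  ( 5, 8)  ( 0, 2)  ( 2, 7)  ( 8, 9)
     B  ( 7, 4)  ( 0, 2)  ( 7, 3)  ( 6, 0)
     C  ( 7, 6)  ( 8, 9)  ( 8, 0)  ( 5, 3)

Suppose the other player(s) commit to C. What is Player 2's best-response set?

P2 best: {Q}

u_2(P vs C) = 6
u_2(Q vs C) = 9
u_2(R vs C) = 0
u_2(S vs C) = 3
max payoff 9 at {Q}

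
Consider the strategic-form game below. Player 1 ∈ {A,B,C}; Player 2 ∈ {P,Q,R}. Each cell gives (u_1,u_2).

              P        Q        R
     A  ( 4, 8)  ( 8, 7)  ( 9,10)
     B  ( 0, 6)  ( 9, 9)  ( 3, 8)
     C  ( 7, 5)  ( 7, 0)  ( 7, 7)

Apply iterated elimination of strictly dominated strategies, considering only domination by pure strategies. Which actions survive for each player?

P2 drop P (R beats it: A:10>8 B:8>6 C:7>5)
P1 drop C (A beats it: Q:8>7 R:9>7)
P1→{A,B} P2→{Q,R}

Survivors P1:{A,B} P2:{Q,R}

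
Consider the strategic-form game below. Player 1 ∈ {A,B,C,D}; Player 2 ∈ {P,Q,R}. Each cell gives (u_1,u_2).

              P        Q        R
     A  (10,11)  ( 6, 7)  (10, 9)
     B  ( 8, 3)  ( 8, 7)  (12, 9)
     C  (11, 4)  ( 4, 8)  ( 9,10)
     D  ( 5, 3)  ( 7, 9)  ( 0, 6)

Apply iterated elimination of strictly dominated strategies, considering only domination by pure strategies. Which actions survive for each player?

IESDS → P1:{A,B,C} P2:{P,R}

P1 drop D (B beats it: P:8>5 Q:8>7 R:12>0)
P2 drop Q (R beats it: A:9>7 B:9>7 C:10>8)
P1→{A,B,C} P2→{P,R}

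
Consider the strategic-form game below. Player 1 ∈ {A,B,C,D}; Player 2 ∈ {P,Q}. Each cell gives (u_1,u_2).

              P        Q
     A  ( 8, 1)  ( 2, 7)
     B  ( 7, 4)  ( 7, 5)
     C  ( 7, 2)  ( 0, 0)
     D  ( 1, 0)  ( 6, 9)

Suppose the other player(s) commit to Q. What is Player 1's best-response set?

u_1(A vs Q) = 2
u_1(B vs Q) = 7
u_1(C vs Q) = 0
u_1(D vs Q) = 6
max payoff 7 at {B}

BR_1 = {B}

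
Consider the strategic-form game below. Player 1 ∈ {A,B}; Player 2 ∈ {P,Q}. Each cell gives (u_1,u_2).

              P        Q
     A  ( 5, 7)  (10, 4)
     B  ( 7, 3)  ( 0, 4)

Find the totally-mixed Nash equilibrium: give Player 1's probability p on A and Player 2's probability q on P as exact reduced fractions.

P1 mixes 1/4 on A; P2 mixes 5/6 on P

P1 indiff ⇒ q·5+(1-q)·10 = q·7+(1-q)·0 ⇒ q(-2) = (1-q)(-10) ⇒ q = 5/6
P2 indiff ⇒ p·7+(1-p)·3 = p·4+(1-p)·4 ⇒ p(3) = (1-p)(1) ⇒ p = 1/4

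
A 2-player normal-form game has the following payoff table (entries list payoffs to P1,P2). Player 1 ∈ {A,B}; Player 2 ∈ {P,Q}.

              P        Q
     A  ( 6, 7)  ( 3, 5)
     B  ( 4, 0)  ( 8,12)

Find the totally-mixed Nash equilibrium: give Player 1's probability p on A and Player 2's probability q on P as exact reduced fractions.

P1 indiff ⇒ q·6+(1-q)·3 = q·4+(1-q)·8 ⇒ q(2) = (1-q)(5) ⇒ q = 5/7
P2 indiff ⇒ p·7+(1-p)·0 = p·5+(1-p)·12 ⇒ p(2) = (1-p)(12) ⇒ p = 6/7

(p,q) = (6/7, 5/7)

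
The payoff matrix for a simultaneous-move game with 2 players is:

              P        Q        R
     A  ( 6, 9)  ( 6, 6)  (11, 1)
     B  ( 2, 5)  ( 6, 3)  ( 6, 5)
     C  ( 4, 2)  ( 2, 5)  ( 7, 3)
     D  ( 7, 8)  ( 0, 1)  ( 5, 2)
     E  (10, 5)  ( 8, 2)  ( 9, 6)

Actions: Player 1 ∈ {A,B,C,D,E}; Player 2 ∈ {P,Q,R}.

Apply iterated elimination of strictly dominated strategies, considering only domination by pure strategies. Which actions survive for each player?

P1 drop B (E beats it: P:10>2 Q:8>6 R:9>6)
P1 drop C (A beats it: P:6>4 Q:6>2 R:11>7)
P1 drop D (E beats it: P:10>7 Q:8>0 R:9>5)
P2 drop Q (P beats it: A:9>6 E:5>2)
P1→{A,E} P2→{P,R}

IESDS → P1:{A,E} P2:{P,R}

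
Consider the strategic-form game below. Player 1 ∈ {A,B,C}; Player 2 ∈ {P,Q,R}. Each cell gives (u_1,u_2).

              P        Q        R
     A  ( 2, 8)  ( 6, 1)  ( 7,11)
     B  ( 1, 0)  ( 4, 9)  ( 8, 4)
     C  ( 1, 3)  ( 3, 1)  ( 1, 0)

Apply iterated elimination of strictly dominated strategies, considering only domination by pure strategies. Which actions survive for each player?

IESDS → P1:{A,B} P2:{Q,R}

P1 drop C (A beats it: P:2>1 Q:6>3 R:7>1)
P2 drop P (R beats it: A:11>8 B:4>0)
P1→{A,B} P2→{Q,R}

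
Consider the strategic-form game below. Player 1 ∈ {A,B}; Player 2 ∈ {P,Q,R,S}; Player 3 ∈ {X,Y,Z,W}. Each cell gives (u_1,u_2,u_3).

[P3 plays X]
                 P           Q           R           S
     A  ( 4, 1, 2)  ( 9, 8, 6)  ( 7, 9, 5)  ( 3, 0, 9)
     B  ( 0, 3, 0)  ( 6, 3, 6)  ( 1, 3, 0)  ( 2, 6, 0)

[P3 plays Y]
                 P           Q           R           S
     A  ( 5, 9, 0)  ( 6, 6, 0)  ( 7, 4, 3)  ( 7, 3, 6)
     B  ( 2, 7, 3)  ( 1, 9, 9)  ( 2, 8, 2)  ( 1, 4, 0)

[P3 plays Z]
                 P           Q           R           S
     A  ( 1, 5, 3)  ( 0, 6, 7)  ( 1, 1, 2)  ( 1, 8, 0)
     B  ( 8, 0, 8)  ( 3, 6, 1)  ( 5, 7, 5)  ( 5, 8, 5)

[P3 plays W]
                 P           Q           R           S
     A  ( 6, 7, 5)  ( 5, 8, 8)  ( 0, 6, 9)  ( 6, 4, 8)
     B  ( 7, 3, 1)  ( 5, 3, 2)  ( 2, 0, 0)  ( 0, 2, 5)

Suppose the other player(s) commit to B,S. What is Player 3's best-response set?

u_3(X vs B,S) = 0
u_3(Y vs B,S) = 0
u_3(Z vs B,S) = 5
u_3(W vs B,S) = 5
max payoff 5 at {Z,W}

argmax u_3 = {Z,W}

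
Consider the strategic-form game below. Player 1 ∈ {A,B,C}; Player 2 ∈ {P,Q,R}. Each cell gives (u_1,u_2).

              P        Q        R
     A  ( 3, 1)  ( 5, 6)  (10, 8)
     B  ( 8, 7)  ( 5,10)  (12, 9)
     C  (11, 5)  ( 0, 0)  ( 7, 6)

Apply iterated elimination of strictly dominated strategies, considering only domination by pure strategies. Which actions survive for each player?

P2 drop P (R beats it: A:8>1 B:9>7 C:6>5)
P1 drop C (A beats it: Q:5>0 R:10>7)
P1→{A,B} P2→{Q,R}

Survivors P1:{A,B} P2:{Q,R}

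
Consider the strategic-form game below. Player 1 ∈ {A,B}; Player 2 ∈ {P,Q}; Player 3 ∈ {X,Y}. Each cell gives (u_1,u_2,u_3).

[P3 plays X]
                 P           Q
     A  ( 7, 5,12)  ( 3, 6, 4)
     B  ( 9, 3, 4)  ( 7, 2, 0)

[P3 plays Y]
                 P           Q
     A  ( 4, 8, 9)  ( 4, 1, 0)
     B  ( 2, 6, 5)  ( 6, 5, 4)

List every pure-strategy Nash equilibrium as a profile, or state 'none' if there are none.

(A,P,X): not NE [P1→B gives 9>7; P2→Q gives 6>5]
(A,P,Y): not NE [P3→X gives 12>9]
(A,Q,X): not NE [P1→B gives 7>3]
(A,Q,Y): not NE [P1→B gives 6>4; P2→P gives 8>1; P3→X gives 4>0]
(B,P,X): not NE [P3→Y gives 5>4]
(B,P,Y): not NE [P1→A gives 4>2]
(B,Q,X): not NE [P2→P gives 3>2; P3→Y gives 4>0]
(B,Q,Y): not NE [P2→P gives 6>5]

PSNE: ∅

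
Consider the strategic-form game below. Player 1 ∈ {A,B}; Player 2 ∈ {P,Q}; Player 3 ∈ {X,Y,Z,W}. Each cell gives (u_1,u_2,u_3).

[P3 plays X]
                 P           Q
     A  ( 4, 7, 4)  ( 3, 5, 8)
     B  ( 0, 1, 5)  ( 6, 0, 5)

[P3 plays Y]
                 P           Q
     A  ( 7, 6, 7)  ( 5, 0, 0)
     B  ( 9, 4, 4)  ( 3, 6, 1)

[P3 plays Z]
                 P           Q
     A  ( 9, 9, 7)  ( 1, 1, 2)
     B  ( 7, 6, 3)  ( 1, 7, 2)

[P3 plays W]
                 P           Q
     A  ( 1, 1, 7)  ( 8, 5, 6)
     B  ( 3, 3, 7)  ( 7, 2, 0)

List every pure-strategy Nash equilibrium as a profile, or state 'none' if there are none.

Nash profiles: (A,P,Z), (B,P,W)

(A,P,X): not NE [P3→W gives 7>4]
(A,P,Y): not NE [P1→B gives 9>7]
(A,P,Z): NE
(A,P,W): not NE [P1→B gives 3>1; P2→Q gives 5>1]
(A,Q,X): not NE [P1→B gives 6>3; P2→P gives 7>5]
(A,Q,Y): not NE [P2→P gives 6>0; P3→X gives 8>0]
(A,Q,Z): not NE [P2→P gives 9>1; P3→X gives 8>2]
(A,Q,W): not NE [P3→X gives 8>6]
(B,P,X): not NE [P1→A gives 4>0; P3→W gives 7>5]
(B,P,Y): not NE [P2→Q gives 6>4; P3→W gives 7>4]
(B,P,Z): not NE [P1→A gives 9>7; P2→Q gives 7>6; P3→W gives 7>3]
(B,P,W): NE
(B,Q,X): not NE [P2→P gives 1>0]
(B,Q,Y): not NE [P1→A gives 5>3; P3→X gives 5>1]
(B,Q,Z): not NE [P3→X gives 5>2]
(B,Q,W): not NE [P1→A gives 8>7; P2→P gives 3>2; P3→X gives 5>0]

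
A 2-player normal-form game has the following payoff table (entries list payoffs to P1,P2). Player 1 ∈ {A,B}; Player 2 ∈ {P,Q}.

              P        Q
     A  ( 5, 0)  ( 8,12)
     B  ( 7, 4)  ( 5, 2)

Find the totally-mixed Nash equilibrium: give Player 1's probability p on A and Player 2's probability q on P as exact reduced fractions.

(p,q) = (1/7, 3/5)

P1 indiff ⇒ q·5+(1-q)·8 = q·7+(1-q)·5 ⇒ q(-2) = (1-q)(-3) ⇒ q = 3/5
P2 indiff ⇒ p·0+(1-p)·4 = p·12+(1-p)·2 ⇒ p(-12) = (1-p)(-2) ⇒ p = 1/7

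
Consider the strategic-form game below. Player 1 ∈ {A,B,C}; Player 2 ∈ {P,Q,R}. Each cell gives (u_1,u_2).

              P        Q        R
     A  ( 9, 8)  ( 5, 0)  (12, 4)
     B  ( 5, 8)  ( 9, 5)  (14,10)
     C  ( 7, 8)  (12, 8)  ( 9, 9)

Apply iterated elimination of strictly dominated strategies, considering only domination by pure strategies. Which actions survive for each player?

P2 drop Q (R beats it: A:4>0 B:10>5 C:9>8)
P1 drop C (A beats it: P:9>7 R:12>9)
P1→{A,B} P2→{P,R}

IESDS → P1:{A,B} P2:{P,R}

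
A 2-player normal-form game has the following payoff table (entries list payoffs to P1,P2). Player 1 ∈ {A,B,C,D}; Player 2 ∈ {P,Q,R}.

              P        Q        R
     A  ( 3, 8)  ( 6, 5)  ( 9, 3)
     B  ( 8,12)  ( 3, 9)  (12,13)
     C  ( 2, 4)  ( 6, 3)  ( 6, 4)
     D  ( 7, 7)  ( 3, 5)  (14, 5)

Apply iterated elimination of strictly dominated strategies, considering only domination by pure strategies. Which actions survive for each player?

P2 drop Q (P beats it: A:8>5 B:12>9 C:4>3 D:7>5)
P1 drop A (B beats it: P:8>3 R:12>9)
P1 drop C (B beats it: P:8>2 R:12>6)
P1→{B,D} P2→{P,R}

Remaining: P1:{B,D} P2:{P,R}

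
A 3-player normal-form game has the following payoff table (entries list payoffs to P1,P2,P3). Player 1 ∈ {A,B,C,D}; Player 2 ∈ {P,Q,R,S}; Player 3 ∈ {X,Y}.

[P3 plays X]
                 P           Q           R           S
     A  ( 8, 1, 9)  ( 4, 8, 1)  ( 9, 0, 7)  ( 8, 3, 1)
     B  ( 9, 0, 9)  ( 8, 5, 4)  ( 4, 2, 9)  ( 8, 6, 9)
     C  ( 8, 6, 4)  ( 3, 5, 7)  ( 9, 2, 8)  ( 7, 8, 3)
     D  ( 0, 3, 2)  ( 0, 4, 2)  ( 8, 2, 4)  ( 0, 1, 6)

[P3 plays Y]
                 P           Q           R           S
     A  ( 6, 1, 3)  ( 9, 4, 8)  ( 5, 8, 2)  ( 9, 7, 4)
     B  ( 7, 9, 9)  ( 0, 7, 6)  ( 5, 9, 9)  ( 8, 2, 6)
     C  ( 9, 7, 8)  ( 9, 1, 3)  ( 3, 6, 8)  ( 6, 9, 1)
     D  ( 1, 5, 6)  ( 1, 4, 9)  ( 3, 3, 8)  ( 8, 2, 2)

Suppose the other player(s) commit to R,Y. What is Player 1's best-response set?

P1 best: {A,B}

u_1(A vs R,Y) = 5
u_1(B vs R,Y) = 5
u_1(C vs R,Y) = 3
u_1(D vs R,Y) = 3
max payoff 5 at {A,B}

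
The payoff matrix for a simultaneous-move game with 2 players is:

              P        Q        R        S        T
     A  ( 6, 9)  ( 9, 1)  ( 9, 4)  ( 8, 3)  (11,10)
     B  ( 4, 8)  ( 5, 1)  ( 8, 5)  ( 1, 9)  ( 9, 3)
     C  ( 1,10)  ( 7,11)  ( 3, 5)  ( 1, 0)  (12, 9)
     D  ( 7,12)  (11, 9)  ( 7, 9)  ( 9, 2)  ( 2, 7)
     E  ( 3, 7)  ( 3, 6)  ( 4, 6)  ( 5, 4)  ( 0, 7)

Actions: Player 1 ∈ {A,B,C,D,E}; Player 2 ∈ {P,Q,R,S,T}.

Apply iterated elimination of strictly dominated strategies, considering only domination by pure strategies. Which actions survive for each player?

P1 drop B (A beats it: P:6>4 Q:9>5 R:9>8 S:8>1 T:11>9)
P1 drop E (A beats it: P:6>3 Q:9>3 R:9>4 S:8>5 T:11>0)
P2 drop R (P beats it: A:9>4 C:10>5 D:12>9)
P2 drop S (P beats it: A:9>3 C:10>0 D:12>2)
P1→{A,C,D} P2→{P,Q,T}

Remaining: P1:{A,C,D} P2:{P,Q,T}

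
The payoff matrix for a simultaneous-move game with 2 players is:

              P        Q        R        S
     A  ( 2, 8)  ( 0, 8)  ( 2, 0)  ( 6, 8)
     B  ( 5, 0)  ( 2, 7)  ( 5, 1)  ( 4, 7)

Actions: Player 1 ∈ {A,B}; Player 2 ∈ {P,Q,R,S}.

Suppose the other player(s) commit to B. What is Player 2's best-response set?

u_2(P vs B) = 0
u_2(Q vs B) = 7
u_2(R vs B) = 1
u_2(S vs B) = 7
max payoff 7 at {Q,S}

BR_2 = {Q,S}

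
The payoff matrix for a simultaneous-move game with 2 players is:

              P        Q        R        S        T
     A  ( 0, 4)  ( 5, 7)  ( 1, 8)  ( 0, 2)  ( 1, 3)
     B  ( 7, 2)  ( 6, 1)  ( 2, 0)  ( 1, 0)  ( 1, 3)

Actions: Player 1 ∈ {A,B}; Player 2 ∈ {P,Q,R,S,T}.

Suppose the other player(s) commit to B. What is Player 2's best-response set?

BR_2 = {T}

u_2(P vs B) = 2
u_2(Q vs B) = 1
u_2(R vs B) = 0
u_2(S vs B) = 0
u_2(T vs B) = 3
max payoff 3 at {T}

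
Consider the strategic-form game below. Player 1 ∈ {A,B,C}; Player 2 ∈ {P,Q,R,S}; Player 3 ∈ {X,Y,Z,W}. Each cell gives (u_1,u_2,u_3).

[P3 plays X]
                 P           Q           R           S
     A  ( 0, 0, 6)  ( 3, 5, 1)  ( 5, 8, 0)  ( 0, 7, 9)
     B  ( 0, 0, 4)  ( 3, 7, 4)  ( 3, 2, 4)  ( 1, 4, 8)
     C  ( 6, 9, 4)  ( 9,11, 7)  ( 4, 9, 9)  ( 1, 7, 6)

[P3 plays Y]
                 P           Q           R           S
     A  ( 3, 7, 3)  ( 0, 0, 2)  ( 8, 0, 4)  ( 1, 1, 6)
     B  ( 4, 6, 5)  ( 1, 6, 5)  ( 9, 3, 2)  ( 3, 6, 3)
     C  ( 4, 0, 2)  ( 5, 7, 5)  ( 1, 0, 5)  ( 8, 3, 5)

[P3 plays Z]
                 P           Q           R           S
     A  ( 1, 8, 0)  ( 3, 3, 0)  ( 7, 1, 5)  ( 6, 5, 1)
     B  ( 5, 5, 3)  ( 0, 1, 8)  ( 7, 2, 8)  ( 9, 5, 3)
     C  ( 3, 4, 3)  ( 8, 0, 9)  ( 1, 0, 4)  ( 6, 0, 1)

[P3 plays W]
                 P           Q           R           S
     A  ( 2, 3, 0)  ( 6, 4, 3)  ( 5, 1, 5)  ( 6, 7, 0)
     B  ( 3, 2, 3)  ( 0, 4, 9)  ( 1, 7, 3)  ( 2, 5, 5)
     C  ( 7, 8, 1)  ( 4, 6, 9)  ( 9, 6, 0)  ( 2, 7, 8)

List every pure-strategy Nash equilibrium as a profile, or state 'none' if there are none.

(A,P,X): not NE [P1→C gives 6>0; P2→R gives 8>0]
(A,P,Y): not NE [P1→C gives 4>3; P3→X gives 6>3]
(A,P,Z): not NE [P1→B gives 5>1; P3→X gives 6>0]
(A,P,W): not NE [P1→C gives 7>2; P2→S gives 7>3; P3→X gives 6>0]
(A,Q,X): not NE [P1→C gives 9>3; P2→R gives 8>5; P3→W gives 3>1]
(A,Q,Y): not NE [P1→C gives 5>0; P2→P gives 7>0; P3→W gives 3>2]
(A,Q,Z): not NE [P1→C gives 8>3; P2→P gives 8>3; P3→W gives 3>0]
(A,Q,W): not NE [P2→S gives 7>4]
(A,R,X): not NE [P3→W gives 5>0]
(A,R,Y): not NE [P1→B gives 9>8; P2→P gives 7>0; P3→W gives 5>4]
(A,R,Z): not NE [P2→P gives 8>1]
(A,R,W): not NE [P1→C gives 9>5; P2→S gives 7>1]
(A,S,X): not NE [P1→C gives 1>0; P2→R gives 8>7]
(A,S,Y): not NE [P1→C gives 8>1; P2→P gives 7>1; P3→X gives 9>6]
(A,S,Z): not NE [P1→B gives 9>6; P2→P gives 8>5; P3→X gives 9>1]
(A,S,W): not NE [P3→X gives 9>0]
(B,P,X): not NE [P1→C gives 6>0; P2→Q gives 7>0; P3→Y gives 5>4]
(B,P,Y): NE
(B,P,Z): not NE [P3→Y gives 5>3]
(B,P,W): not NE [P1→C gives 7>3; P2→R gives 7>2; P3→Y gives 5>3]
(B,Q,X): not NE [P1→C gives 9>3; P3→W gives 9>4]
(B,Q,Y): not NE [P1→C gives 5>1; P3→W gives 9>5]
(B,Q,Z): not NE [P1→C gives 8>0; P2→S gives 5>1; P3→W gives 9>8]
(B,Q,W): not NE [P1→A gives 6>0; P2→R gives 7>4]
(B,R,X): not NE [P1→A gives 5>3; P2→Q gives 7>2; P3→Z gives 8>4]
(B,R,Y): not NE [P2→S gives 6>3; P3→Z gives 8>2]
(B,R,Z): not NE [P2→S gives 5>2]
(B,R,W): not NE [P1→C gives 9>1; P3→Z gives 8>3]
(B,S,X): not NE [P2→Q gives 7>4]
(B,S,Y): not NE [P1→C gives 8>3; P3→X gives 8>3]
(B,S,Z): not NE [P3→X gives 8>3]
(B,S,W): not NE [P1→A gives 6>2; P2→R gives 7>5; P3→X gives 8>5]
(C,P,X): not NE [P2→Q gives 11>9]
(C,P,Y): not NE [P2→Q gives 7>0; P3→X gives 4>2]
(C,P,Z): not NE [P1→B gives 5>3; P3→X gives 4>3]
(C,P,W): not NE [P3→X gives 4>1]
(C,Q,X): not NE [P3→W gives 9>7]
(C,Q,Y): not NE [P3→W gives 9>5]
(C,Q,Z): not NE [P2→P gives 4>0]
(C,Q,W): not NE [P1→A gives 6>4; P2→P gives 8>6]
(C,R,X): not NE [P1→A gives 5>4; P2→Q gives 11>9]
(C,R,Y): not NE [P1→B gives 9>1; P2→Q gives 7>0; P3→X gives 9>5]
(C,R,Z): not NE [P1→B gives 7>1; P2→P gives 4>0; P3→X gives 9>4]
(C,R,W): not NE [P2→P gives 8>6; P3→X gives 9>0]
(C,S,X): not NE [P2→Q gives 11>7; P3→W gives 8>6]
(C,S,Y): not NE [P2→Q gives 7>3; P3→W gives 8>5]
(C,S,Z): not NE [P1→B gives 9>6; P2→P gives 4>0; P3→W gives 8>1]
(C,S,W): not NE [P1→A gives 6>2; P2→P gives 8>7]

Nash profiles: (B,P,Y)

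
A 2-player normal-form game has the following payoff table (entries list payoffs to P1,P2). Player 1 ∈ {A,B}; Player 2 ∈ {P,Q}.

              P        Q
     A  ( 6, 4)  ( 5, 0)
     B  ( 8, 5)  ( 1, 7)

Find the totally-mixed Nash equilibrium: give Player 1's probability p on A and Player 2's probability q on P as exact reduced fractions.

p=1/3, q=2/3

P1 indiff ⇒ q·6+(1-q)·5 = q·8+(1-q)·1 ⇒ q(-2) = (1-q)(-4) ⇒ q = 2/3
P2 indiff ⇒ p·4+(1-p)·5 = p·0+(1-p)·7 ⇒ p(4) = (1-p)(2) ⇒ p = 1/3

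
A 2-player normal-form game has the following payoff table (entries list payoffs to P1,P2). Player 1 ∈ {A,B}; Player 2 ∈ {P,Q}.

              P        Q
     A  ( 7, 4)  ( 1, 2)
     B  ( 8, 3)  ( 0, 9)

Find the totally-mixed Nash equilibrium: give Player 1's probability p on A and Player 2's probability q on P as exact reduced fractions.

(p,q) = (3/4, 1/2)

P1 indiff ⇒ q·7+(1-q)·1 = q·8+(1-q)·0 ⇒ q(-1) = (1-q)(-1) ⇒ q = 1/2
P2 indiff ⇒ p·4+(1-p)·3 = p·2+(1-p)·9 ⇒ p(2) = (1-p)(6) ⇒ p = 3/4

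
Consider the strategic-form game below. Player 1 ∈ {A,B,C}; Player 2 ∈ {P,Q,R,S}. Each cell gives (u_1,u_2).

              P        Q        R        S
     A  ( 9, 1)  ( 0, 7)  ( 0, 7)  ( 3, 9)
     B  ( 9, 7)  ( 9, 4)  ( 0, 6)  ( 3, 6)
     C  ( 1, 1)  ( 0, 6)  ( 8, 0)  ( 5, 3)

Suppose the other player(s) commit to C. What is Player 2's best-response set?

u_2(P vs C) = 1
u_2(Q vs C) = 6
u_2(R vs C) = 0
u_2(S vs C) = 3
max payoff 6 at {Q}

argmax u_2 = {Q}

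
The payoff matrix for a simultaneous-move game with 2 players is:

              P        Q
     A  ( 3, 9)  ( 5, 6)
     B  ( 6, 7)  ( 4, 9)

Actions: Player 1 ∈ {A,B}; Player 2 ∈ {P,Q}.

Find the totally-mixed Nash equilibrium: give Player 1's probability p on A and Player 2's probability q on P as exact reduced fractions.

P1 indiff ⇒ q·3+(1-q)·5 = q·6+(1-q)·4 ⇒ q(-3) = (1-q)(-1) ⇒ q = 1/4
P2 indiff ⇒ p·9+(1-p)·7 = p·6+(1-p)·9 ⇒ p(3) = (1-p)(2) ⇒ p = 2/5

P1 mixes 2/5 on A; P2 mixes 1/4 on P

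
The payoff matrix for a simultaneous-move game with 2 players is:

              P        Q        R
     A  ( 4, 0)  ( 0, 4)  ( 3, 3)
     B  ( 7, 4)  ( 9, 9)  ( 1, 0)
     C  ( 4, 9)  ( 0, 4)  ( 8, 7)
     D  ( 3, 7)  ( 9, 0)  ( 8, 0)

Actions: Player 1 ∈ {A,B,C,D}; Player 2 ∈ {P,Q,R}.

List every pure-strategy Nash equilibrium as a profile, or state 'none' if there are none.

PSNE = {(B,Q)}

(A,P): not NE [P1→B gives 7>4; P2→Q gives 4>0]
(A,Q): not NE [P1→D gives 9>0]
(A,R): not NE [P1→D gives 8>3; P2→Q gives 4>3]
(B,P): not NE [P2→Q gives 9>4]
(B,Q): NE
(B,R): not NE [P1→D gives 8>1; P2→Q gives 9>0]
(C,P): not NE [P1→B gives 7>4]
(C,Q): not NE [P1→D gives 9>0; P2→P gives 9>4]
(C,R): not NE [P2→P gives 9>7]
(D,P): not NE [P1→B gives 7>3]
(D,Q): not NE [P2→P gives 7>0]
(D,R): not NE [P2→P gives 7>0]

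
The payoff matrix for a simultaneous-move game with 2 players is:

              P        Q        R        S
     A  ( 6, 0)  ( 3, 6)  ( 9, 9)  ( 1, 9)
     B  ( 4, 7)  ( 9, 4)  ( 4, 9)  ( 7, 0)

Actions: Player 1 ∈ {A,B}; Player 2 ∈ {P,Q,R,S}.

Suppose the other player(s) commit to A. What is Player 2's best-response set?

u_2(P vs A) = 0
u_2(Q vs A) = 6
u_2(R vs A) = 9
u_2(S vs A) = 9
max payoff 9 at {R,S}

BR_2 = {R,S}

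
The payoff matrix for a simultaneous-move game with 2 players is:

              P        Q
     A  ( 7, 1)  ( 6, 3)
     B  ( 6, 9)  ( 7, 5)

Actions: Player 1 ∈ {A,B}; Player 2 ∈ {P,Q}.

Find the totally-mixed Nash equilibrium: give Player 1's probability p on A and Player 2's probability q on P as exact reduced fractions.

(p,q) = (2/3, 1/2)

P1 indiff ⇒ q·7+(1-q)·6 = q·6+(1-q)·7 ⇒ q(1) = (1-q)(1) ⇒ q = 1/2
P2 indiff ⇒ p·1+(1-p)·9 = p·3+(1-p)·5 ⇒ p(-2) = (1-p)(-4) ⇒ p = 2/3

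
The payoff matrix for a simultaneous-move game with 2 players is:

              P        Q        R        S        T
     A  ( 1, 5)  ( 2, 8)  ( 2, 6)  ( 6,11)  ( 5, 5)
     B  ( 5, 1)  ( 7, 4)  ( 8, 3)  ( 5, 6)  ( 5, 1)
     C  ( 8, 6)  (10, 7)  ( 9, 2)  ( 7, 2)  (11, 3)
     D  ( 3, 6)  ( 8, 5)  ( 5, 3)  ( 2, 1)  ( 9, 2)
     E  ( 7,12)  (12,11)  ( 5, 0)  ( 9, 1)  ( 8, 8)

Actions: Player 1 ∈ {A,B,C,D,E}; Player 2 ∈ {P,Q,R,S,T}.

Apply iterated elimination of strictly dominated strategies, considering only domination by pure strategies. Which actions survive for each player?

IESDS → P1:{C,E} P2:{P,Q}

P1 drop A (C beats it: P:8>1 Q:10>2 R:9>2 S:7>6 T:11>5)
P1 drop B (C beats it: P:8>5 Q:10>7 R:9>8 S:7>5 T:11>5)
P1 drop D (C beats it: P:8>3 Q:10>8 R:9>5 S:7>2 T:11>9)
P2 drop R (P beats it: C:6>2 E:12>0)
P2 drop S (P beats it: C:6>2 E:12>1)
P2 drop T (P beats it: C:6>3 E:12>8)
P1→{C,E} P2→{P,Q}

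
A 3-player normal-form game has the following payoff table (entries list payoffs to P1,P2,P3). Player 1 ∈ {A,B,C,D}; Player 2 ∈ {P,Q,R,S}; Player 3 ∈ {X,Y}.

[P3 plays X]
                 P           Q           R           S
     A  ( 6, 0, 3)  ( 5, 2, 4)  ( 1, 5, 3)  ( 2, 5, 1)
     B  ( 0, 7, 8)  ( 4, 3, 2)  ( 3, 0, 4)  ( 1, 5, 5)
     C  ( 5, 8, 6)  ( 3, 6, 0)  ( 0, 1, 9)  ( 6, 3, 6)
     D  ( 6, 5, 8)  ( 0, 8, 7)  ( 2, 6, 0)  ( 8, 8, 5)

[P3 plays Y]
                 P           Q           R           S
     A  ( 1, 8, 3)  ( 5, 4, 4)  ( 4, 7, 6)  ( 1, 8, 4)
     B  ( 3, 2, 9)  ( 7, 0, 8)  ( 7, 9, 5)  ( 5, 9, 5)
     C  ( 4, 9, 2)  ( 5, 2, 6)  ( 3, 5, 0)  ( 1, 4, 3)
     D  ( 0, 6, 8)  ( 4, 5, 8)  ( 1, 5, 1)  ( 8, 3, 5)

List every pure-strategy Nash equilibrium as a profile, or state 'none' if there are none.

Nash profiles: (B,R,Y), (D,S,X)

(A,P,X): not NE [P2→S gives 5>0]
(A,P,Y): not NE [P1→C gives 4>1]
(A,Q,X): not NE [P2→S gives 5>2]
(A,Q,Y): not NE [P1→B gives 7>5; P2→S gives 8>4]
(A,R,X): not NE [P1→B gives 3>1; P3→Y gives 6>3]
(A,R,Y): not NE [P1→B gives 7>4; P2→S gives 8>7]
(A,S,X): not NE [P1→D gives 8>2; P3→Y gives 4>1]
(A,S,Y): not NE [P1→D gives 8>1]
(B,P,X): not NE [P1→D gives 6>0; P3→Y gives 9>8]
(B,P,Y): not NE [P1→C gives 4>3; P2→S gives 9>2]
(B,Q,X): not NE [P1→A gives 5>4; P2→P gives 7>3; P3→Y gives 8>2]
(B,Q,Y): not NE [P2→S gives 9>0]
(B,R,X): not NE [P2→P gives 7>0; P3→Y gives 5>4]
(B,R,Y): NE
(B,S,X): not NE [P1→D gives 8>1; P2→P gives 7>5]
(B,S,Y): not NE [P1→D gives 8>5]
(C,P,X): not NE [P1→D gives 6>5]
(C,P,Y): not NE [P3→X gives 6>2]
(C,Q,X): not NE [P1→A gives 5>3; P2→P gives 8>6; P3→Y gives 6>0]
(C,Q,Y): not NE [P1→B gives 7>5; P2→P gives 9>2]
(C,R,X): not NE [P1→B gives 3>0; P2→P gives 8>1]
(C,R,Y): not NE [P1→B gives 7>3; P2→P gives 9>5; P3→X gives 9>0]
(C,S,X): not NE [P1→D gives 8>6; P2→P gives 8>3]
(C,S,Y): not NE [P1→D gives 8>1; P2→P gives 9>4; P3→X gives 6>3]
(D,P,X): not NE [P2→S gives 8>5]
(D,P,Y): not NE [P1→C gives 4>0]
(D,Q,X): not NE [P1→A gives 5>0; P3→Y gives 8>7]
(D,Q,Y): not NE [P1→B gives 7>4; P2→P gives 6>5]
(D,R,X): not NE [P1→B gives 3>2; P2→S gives 8>6; P3→Y gives 1>0]
(D,R,Y): not NE [P1→B gives 7>1; P2→P gives 6>5]
(D,S,X): NE
(D,S,Y): not NE [P2→P gives 6>3]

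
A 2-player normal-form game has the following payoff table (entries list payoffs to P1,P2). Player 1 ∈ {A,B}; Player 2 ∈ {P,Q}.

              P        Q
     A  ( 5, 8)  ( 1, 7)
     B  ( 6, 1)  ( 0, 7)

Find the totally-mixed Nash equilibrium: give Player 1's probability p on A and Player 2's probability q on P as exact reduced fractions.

P1 indiff ⇒ q·5+(1-q)·1 = q·6+(1-q)·0 ⇒ q(-1) = (1-q)(-1) ⇒ q = 1/2
P2 indiff ⇒ p·8+(1-p)·1 = p·7+(1-p)·7 ⇒ p(1) = (1-p)(6) ⇒ p = 6/7

p=6/7, q=1/2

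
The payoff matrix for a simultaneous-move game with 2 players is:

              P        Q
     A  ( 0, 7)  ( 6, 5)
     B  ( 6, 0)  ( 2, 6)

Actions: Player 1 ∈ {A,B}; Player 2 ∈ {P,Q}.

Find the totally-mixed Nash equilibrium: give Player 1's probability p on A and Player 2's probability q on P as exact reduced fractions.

P1 mixes 3/4 on A; P2 mixes 2/5 on P

P1 indiff ⇒ q·0+(1-q)·6 = q·6+(1-q)·2 ⇒ q(-6) = (1-q)(-4) ⇒ q = 2/5
P2 indiff ⇒ p·7+(1-p)·0 = p·5+(1-p)·6 ⇒ p(2) = (1-p)(6) ⇒ p = 3/4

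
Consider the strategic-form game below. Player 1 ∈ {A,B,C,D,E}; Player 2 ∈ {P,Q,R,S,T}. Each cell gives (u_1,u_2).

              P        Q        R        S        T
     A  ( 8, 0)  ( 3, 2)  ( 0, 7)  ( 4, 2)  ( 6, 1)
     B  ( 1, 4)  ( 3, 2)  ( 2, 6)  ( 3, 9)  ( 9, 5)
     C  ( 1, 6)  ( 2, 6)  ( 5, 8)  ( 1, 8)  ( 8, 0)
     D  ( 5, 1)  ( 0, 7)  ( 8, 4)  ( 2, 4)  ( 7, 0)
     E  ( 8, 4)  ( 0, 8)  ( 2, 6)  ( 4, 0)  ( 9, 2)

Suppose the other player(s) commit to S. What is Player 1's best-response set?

u_1(A vs S) = 4
u_1(B vs S) = 3
u_1(C vs S) = 1
u_1(D vs S) = 2
u_1(E vs S) = 4
max payoff 4 at {A,E}

P1 best: {A,E}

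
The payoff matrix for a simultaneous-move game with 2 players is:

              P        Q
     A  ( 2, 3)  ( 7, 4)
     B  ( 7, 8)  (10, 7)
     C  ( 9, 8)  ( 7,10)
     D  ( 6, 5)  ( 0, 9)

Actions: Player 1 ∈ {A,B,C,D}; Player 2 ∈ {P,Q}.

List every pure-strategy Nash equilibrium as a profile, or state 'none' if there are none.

(A,P): not NE [P1→C gives 9>2; P2→Q gives 4>3]
(A,Q): not NE [P1→B gives 10>7]
(B,P): not NE [P1→C gives 9>7]
(B,Q): not NE [P2→P gives 8>7]
(C,P): not NE [P2→Q gives 10>8]
(C,Q): not NE [P1→B gives 10>7]
(D,P): not NE [P1→C gives 9>6; P2→Q gives 9>5]
(D,Q): not NE [P1→B gives 10>0]

PSNE: ∅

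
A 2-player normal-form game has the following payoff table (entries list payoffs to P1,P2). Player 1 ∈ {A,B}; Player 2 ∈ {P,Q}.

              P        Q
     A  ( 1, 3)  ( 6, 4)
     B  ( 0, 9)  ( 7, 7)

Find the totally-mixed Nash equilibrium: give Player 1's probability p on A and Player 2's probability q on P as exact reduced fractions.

P1 indiff ⇒ q·1+(1-q)·6 = q·0+(1-q)·7 ⇒ q(1) = (1-q)(1) ⇒ q = 1/2
P2 indiff ⇒ p·3+(1-p)·9 = p·4+(1-p)·7 ⇒ p(-1) = (1-p)(-2) ⇒ p = 2/3

p=2/3, q=1/2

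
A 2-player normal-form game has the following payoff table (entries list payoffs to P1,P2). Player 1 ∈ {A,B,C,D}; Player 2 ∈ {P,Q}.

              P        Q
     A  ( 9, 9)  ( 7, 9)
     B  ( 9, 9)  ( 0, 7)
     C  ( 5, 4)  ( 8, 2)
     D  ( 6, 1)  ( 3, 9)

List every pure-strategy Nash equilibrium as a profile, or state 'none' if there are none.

(A,P): NE
(A,Q): not NE [P1→C gives 8>7]
(B,P): NE
(B,Q): not NE [P1→C gives 8>0; P2→P gives 9>7]
(C,P): not NE [P1→B gives 9>5]
(C,Q): not NE [P2→P gives 4>2]
(D,P): not NE [P1→B gives 9>6; P2→Q gives 9>1]
(D,Q): not NE [P1→C gives 8>3]

Nash profiles: (A,P), (B,P)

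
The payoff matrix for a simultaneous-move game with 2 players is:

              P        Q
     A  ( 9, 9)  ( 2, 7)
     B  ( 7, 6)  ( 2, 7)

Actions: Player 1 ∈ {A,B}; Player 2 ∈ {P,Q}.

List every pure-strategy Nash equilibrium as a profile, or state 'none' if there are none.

NE set: (A,P), (B,Q)

(A,P): NE
(A,Q): not NE [P2→P gives 9>7]
(B,P): not NE [P1→A gives 9>7; P2→Q gives 7>6]
(B,Q): NE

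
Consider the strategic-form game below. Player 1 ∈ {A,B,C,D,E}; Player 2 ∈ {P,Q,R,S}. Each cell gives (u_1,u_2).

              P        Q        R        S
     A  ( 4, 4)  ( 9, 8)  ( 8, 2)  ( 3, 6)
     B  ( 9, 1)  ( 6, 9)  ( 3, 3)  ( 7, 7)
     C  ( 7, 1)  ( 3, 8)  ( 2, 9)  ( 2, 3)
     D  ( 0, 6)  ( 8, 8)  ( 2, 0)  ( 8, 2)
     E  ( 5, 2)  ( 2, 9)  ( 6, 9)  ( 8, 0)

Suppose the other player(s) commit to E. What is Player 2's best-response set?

u_2(P vs E) = 2
u_2(Q vs E) = 9
u_2(R vs E) = 9
u_2(S vs E) = 0
max payoff 9 at {Q,R}

argmax u_2 = {Q,R}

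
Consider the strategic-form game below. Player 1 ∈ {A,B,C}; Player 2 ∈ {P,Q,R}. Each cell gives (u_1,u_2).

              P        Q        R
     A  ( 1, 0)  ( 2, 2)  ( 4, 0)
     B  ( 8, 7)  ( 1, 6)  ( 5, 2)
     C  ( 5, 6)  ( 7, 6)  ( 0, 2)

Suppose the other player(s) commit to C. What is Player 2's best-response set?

u_2(P vs C) = 6
u_2(Q vs C) = 6
u_2(R vs C) = 2
max payoff 6 at {P,Q}

P2 best: {P,Q}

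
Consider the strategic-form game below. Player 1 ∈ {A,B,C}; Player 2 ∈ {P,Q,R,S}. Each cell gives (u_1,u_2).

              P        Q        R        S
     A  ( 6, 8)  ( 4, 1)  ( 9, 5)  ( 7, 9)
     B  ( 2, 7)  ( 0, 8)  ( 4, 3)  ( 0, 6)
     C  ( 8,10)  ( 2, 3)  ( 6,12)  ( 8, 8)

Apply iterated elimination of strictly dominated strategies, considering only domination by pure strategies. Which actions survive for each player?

P1 drop B (A beats it: P:6>2 Q:4>0 R:9>4 S:7>0)
P2 drop Q (P beats it: A:8>1 C:10>3)
P1→{A,C} P2→{P,R,S}

Remaining: P1:{A,C} P2:{P,R,S}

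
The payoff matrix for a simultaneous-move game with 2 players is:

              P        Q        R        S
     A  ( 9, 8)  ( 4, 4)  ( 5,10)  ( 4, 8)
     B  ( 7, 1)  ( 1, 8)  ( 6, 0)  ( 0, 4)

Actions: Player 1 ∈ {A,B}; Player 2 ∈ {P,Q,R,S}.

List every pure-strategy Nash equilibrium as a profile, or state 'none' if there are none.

PSNE: ∅

(A,P): not NE [P2→R gives 10>8]
(A,Q): not NE [P2→R gives 10>4]
(A,R): not NE [P1→B gives 6>5]
(A,S): not NE [P2→R gives 10>8]
(B,P): not NE [P1→A gives 9>7; P2→Q gives 8>1]
(B,Q): not NE [P1→A gives 4>1]
(B,R): not NE [P2→Q gives 8>0]
(B,S): not NE [P1→A gives 4>0; P2→Q gives 8>4]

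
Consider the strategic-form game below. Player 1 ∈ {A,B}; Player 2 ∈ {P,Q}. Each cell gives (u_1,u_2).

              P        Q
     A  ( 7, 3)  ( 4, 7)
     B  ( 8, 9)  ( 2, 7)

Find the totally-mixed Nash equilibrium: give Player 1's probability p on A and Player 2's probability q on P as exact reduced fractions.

P1 mixes 1/3 on A; P2 mixes 2/3 on P

P1 indiff ⇒ q·7+(1-q)·4 = q·8+(1-q)·2 ⇒ q(-1) = (1-q)(-2) ⇒ q = 2/3
P2 indiff ⇒ p·3+(1-p)·9 = p·7+(1-p)·7 ⇒ p(-4) = (1-p)(-2) ⇒ p = 1/3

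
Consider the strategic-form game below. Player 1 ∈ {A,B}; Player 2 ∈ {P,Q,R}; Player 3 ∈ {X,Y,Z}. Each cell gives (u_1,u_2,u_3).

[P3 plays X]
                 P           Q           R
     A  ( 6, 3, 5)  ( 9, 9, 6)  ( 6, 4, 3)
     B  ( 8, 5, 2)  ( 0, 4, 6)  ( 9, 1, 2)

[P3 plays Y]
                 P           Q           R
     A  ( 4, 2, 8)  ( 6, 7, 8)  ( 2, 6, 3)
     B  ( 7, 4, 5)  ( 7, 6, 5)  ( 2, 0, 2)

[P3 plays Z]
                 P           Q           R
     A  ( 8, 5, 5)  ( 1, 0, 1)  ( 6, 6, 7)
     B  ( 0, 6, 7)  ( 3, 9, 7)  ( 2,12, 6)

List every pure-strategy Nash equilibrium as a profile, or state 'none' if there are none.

PSNE = {(A,R,Z)}

(A,P,X): not NE [P1→B gives 8>6; P2→Q gives 9>3; P3→Y gives 8>5]
(A,P,Y): not NE [P1→B gives 7>4; P2→Q gives 7>2]
(A,P,Z): not NE [P2→R gives 6>5; P3→Y gives 8>5]
(A,Q,X): not NE [P3→Y gives 8>6]
(A,Q,Y): not NE [P1→B gives 7>6]
(A,Q,Z): not NE [P1→B gives 3>1; P2→R gives 6>0; P3→Y gives 8>1]
(A,R,X): not NE [P1→B gives 9>6; P2→Q gives 9>4; P3→Z gives 7>3]
(A,R,Y): not NE [P2→Q gives 7>6; P3→Z gives 7>3]
(A,R,Z): NE
(B,P,X): not NE [P3→Z gives 7>2]
(B,P,Y): not NE [P2→Q gives 6>4; P3→Z gives 7>5]
(B,P,Z): not NE [P1→A gives 8>0; P2→R gives 12>6]
(B,Q,X): not NE [P1→A gives 9>0; P2→P gives 5>4; P3→Z gives 7>6]
(B,Q,Y): not NE [P3→Z gives 7>5]
(B,Q,Z): not NE [P2→R gives 12>9]
(B,R,X): not NE [P2→P gives 5>1; P3→Z gives 6>2]
(B,R,Y): not NE [P2→Q gives 6>0; P3→Z gives 6>2]
(B,R,Z): not NE [P1→A gives 6>2]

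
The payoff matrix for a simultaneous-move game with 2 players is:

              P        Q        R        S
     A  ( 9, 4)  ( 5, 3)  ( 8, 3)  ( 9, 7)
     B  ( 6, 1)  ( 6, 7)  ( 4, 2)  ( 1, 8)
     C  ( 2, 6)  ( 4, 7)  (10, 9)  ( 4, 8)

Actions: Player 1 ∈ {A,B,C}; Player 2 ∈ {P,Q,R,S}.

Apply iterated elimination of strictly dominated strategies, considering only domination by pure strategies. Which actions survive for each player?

P2 drop P (S beats it: A:7>4 B:8>1 C:8>6)
P2 drop Q (S beats it: A:7>3 B:8>7 C:8>7)
P1 drop B (A beats it: R:8>4 S:9>1)
P1→{A,C} P2→{R,S}

IESDS → P1:{A,C} P2:{R,S}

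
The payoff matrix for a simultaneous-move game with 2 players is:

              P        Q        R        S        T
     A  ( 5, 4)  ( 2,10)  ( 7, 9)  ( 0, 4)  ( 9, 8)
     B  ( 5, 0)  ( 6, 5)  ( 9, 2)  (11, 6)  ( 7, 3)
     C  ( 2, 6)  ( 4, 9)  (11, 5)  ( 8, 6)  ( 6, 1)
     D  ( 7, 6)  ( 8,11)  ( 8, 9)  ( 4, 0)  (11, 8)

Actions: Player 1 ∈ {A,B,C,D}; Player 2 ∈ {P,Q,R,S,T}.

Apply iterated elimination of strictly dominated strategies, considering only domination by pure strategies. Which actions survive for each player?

P1 drop A (D beats it: P:7>5 Q:8>2 R:8>7 S:4>0 T:11>9)
P2 drop P (Q beats it: B:5>0 C:9>6 D:11>6)
P2 drop R (Q beats it: B:5>2 C:9>5 D:11>9)
P1 drop C (B beats it: Q:6>4 S:11>8 T:7>6)
P2 drop T (Q beats it: B:5>3 D:11>8)
P1→{B,D} P2→{Q,S}

Remaining: P1:{B,D} P2:{Q,S}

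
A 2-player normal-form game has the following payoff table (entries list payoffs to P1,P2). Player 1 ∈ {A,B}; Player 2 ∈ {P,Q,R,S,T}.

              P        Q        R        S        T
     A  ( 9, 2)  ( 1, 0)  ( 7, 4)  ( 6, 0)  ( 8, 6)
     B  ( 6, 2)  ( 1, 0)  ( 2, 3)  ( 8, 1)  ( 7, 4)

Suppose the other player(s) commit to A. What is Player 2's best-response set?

BR_2 = {T}

u_2(P vs A) = 2
u_2(Q vs A) = 0
u_2(R vs A) = 4
u_2(S vs A) = 0
u_2(T vs A) = 6
max payoff 6 at {T}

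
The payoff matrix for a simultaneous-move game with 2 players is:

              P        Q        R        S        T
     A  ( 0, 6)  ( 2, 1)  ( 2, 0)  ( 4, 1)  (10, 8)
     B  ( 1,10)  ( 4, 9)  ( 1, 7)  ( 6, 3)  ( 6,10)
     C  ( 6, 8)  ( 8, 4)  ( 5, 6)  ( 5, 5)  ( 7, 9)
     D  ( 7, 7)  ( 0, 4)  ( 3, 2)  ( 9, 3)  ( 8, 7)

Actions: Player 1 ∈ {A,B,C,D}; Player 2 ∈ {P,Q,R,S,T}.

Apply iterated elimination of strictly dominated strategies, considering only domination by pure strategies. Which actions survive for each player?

P2 drop Q (P beats it: A:6>1 B:10>9 C:8>4 D:7>4)
P1 drop B (D beats it: P:7>1 R:3>1 S:9>6 T:8>6)
P2 drop R (P beats it: A:6>0 C:8>6 D:7>2)
P1 drop C (D beats it: P:7>6 S:9>5 T:8>7)
P2 drop S (P beats it: A:6>1 D:7>3)
P1→{A,D} P2→{P,T}

IESDS → P1:{A,D} P2:{P,T}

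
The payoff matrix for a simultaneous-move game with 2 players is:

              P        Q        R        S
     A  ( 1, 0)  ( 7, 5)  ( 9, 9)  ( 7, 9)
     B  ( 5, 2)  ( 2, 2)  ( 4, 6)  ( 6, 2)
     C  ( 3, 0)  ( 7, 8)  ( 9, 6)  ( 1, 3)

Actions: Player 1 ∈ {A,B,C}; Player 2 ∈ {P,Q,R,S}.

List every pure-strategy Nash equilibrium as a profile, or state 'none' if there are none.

(A,P): not NE [P1→B gives 5>1; P2→S gives 9>0]
(A,Q): not NE [P2→S gives 9>5]
(A,R): NE
(A,S): NE
(B,P): not NE [P2→R gives 6>2]
(B,Q): not NE [P1→C gives 7>2; P2→R gives 6>2]
(B,R): not NE [P1→C gives 9>4]
(B,S): not NE [P1→A gives 7>6; P2→R gives 6>2]
(C,P): not NE [P1→B gives 5>3; P2→Q gives 8>0]
(C,Q): NE
(C,R): not NE [P2→Q gives 8>6]
(C,S): not NE [P1→A gives 7>1; P2→Q gives 8>3]

NE set: (A,R), (A,S), (C,Q)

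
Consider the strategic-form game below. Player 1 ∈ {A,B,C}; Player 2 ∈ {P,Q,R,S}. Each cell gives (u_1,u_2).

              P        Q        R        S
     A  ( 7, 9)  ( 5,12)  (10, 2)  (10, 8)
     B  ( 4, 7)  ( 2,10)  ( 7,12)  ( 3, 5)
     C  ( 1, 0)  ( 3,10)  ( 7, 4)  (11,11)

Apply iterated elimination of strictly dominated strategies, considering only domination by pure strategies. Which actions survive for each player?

Remaining: P1:{A,C} P2:{Q,S}

P1 drop B (A beats it: P:7>4 Q:5>2 R:10>7 S:10>3)
P2 drop P (Q beats it: A:12>9 C:10>0)
P2 drop R (Q beats it: A:12>2 C:10>4)
P1→{A,C} P2→{Q,S}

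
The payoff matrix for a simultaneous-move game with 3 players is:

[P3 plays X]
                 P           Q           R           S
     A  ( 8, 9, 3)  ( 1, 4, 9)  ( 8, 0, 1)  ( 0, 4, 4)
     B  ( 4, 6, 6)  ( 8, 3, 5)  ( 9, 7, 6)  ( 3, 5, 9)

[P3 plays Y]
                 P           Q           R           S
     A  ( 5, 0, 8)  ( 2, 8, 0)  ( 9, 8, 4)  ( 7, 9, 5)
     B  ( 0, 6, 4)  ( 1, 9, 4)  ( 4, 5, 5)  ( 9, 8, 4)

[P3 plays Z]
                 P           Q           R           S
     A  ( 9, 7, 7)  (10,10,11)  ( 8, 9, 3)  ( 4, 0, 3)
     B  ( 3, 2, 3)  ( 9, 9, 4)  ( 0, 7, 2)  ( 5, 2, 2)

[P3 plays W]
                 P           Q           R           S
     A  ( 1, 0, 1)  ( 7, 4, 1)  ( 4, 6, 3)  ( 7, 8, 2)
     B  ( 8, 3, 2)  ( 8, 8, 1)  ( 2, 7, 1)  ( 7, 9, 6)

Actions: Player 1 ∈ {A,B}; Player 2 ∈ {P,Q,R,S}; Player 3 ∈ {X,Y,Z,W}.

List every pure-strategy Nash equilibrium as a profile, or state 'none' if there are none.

PSNE = {(A,Q,Z), (B,R,X)}

(A,P,X): not NE [P3→Y gives 8>3]
(A,P,Y): not NE [P2→S gives 9>0]
(A,P,Z): not NE [P2→Q gives 10>7; P3→Y gives 8>7]
(A,P,W): not NE [P1→B gives 8>1; P2→S gives 8>0; P3→Y gives 8>1]
(A,Q,X): not NE [P1→B gives 8>1; P2→P gives 9>4; P3→Z gives 11>9]
(A,Q,Y): not NE [P2→S gives 9>8; P3→Z gives 11>0]
(A,Q,Z): NE
(A,Q,W): not NE [P1→B gives 8>7; P2→S gives 8>4; P3→Z gives 11>1]
(A,R,X): not NE [P1→B gives 9>8; P2→P gives 9>0; P3→Y gives 4>1]
(A,R,Y): not NE [P2→S gives 9>8]
(A,R,Z): not NE [P2→Q gives 10>9; P3→Y gives 4>3]
(A,R,W): not NE [P2→S gives 8>6; P3→Y gives 4>3]
(A,S,X): not NE [P1→B gives 3>0; P2→P gives 9>4; P3→Y gives 5>4]
(A,S,Y): not NE [P1→B gives 9>7]
(A,S,Z): not NE [P1→B gives 5>4; P2→Q gives 10>0; P3→Y gives 5>3]
(A,S,W): not NE [P3→Y gives 5>2]
(B,P,X): not NE [P1→A gives 8>4; P2→R gives 7>6]
(B,P,Y): not NE [P1→A gives 5>0; P2→Q gives 9>6; P3→X gives 6>4]
(B,P,Z): not NE [P1→A gives 9>3; P2→Q gives 9>2; P3→X gives 6>3]
(B,P,W): not NE [P2→S gives 9>3; P3→X gives 6>2]
(B,Q,X): not NE [P2→R gives 7>3]
(B,Q,Y): not NE [P1→A gives 2>1; P3→X gives 5>4]
(B,Q,Z): not NE [P1→A gives 10>9; P3→X gives 5>4]
(B,Q,W): not NE [P2→S gives 9>8; P3→X gives 5>1]
(B,R,X): NE
(B,R,Y): not NE [P1→A gives 9>4; P2→Q gives 9>5; P3→X gives 6>5]
(B,R,Z): not NE [P1→A gives 8>0; P2→Q gives 9>7; P3→X gives 6>2]
(B,R,W): not NE [P1→A gives 4>2; P2→S gives 9>7; P3→X gives 6>1]
(B,S,X): not NE [P2→R gives 7>5]
(B,S,Y): not NE [P2→Q gives 9>8; P3→X gives 9>4]
(B,S,Z): not NE [P2→Q gives 9>2; P3→X gives 9>2]
(B,S,W): not NE [P3→X gives 9>6]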